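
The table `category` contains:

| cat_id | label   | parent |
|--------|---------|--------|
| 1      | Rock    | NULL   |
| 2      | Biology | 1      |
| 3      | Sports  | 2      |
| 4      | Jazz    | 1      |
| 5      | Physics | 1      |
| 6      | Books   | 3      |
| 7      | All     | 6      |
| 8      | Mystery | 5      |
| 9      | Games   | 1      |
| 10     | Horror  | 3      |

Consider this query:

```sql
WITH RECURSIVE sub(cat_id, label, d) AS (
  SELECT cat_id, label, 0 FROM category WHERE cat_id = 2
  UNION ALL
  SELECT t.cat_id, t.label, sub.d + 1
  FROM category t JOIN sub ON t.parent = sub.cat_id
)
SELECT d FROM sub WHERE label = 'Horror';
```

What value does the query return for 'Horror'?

2

Base: cat_id=2 (Biology) at d 0.
Iteration 1: rows with parent in {2} -> Sports (id 3, d 1).
Iteration 2: rows with parent in {3} -> Books (id 6, d 2), Horror (id 10, d 2).
Iteration 3: rows with parent in {6,10} -> All (id 7, d 3).
Iteration 4: no rows with parent in {7}; recursion stops.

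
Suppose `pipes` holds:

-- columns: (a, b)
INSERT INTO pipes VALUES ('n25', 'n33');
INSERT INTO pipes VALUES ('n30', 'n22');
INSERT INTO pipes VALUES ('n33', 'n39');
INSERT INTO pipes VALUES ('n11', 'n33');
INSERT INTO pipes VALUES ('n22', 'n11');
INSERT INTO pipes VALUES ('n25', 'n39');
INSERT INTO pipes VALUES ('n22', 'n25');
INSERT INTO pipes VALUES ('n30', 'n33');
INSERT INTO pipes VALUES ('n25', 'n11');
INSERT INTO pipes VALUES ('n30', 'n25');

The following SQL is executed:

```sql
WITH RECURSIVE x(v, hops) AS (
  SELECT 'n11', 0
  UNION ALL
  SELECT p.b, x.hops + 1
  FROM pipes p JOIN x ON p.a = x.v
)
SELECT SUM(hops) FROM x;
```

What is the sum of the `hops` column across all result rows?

Base: (n11, hops=0).
Iteration 1: edges from {n11} -> (n33, hops=1).
Iteration 2: edges from {n33} -> (n39, hops=2).
Iteration 3: no outgoing edges from {n39}; recursion stops.
SUM(hops) = 0 + 1 + 2 = 3.

3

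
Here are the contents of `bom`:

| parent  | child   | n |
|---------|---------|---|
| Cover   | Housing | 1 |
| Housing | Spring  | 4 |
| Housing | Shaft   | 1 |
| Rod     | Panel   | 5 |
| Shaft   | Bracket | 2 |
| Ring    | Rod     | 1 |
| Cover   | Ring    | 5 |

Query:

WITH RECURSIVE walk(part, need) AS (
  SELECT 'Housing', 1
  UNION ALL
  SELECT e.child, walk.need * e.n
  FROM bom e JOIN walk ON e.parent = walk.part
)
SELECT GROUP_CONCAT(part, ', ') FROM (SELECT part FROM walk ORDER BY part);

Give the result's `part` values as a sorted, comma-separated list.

Bracket, Housing, Shaft, Spring

Base: (Housing, need=1).
Iteration 1: components of {Housing} -> Shaft = 1*1 = 1, Spring = 1*4 = 4.
Iteration 2: components of {Shaft,Spring} -> Bracket = 1*2 = 2.
Iteration 3: no further components; recursion stops.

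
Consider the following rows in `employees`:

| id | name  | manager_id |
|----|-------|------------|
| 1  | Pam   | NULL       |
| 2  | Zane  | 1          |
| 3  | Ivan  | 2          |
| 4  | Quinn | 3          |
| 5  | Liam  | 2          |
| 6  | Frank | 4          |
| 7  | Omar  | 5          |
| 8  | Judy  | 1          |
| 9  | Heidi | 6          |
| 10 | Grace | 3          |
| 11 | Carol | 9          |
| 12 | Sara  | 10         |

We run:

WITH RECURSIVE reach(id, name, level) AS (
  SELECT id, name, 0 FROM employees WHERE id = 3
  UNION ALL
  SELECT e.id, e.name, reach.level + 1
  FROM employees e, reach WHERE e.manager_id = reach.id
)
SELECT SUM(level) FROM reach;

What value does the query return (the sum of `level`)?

13

Base: id=3 (Ivan) at level 0.
Iteration 1: rows with manager_id in {3} -> Quinn (id 4, level 1), Grace (id 10, level 1).
Iteration 2: rows with manager_id in {4,10} -> Frank (id 6, level 2), Sara (id 12, level 2).
Iteration 3: rows with manager_id in {6,12} -> Heidi (id 9, level 3).
Iteration 4: rows with manager_id in {9} -> Carol (id 11, level 4).
Iteration 5: no rows with manager_id in {11}; recursion stops.
SUM(level) = 0 + 1 + 1 + 2 + 2 + 3 + 4 = 13.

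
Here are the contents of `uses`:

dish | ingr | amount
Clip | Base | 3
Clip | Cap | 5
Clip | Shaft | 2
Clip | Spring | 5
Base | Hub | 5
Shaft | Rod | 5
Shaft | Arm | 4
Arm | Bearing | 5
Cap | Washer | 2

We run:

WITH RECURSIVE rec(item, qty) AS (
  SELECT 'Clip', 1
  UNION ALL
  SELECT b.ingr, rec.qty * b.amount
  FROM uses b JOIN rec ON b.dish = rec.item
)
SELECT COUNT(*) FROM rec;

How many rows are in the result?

Base: (Clip, qty=1).
Iteration 1: components of {Clip} -> Base = 1*3 = 3, Cap = 1*5 = 5, Shaft = 1*2 = 2, Spring = 1*5 = 5.
Iteration 2: components of {Base,Cap,Shaft,Spring} -> Arm = 2*4 = 8, Hub = 3*5 = 15, Rod = 2*5 = 10, Washer = 5*2 = 10.
Iteration 3: components of {Arm,Hub,Rod,Washer} -> Bearing = 8*5 = 40.
Iteration 4: no further components; recursion stops.
Total rows emitted: 10.

10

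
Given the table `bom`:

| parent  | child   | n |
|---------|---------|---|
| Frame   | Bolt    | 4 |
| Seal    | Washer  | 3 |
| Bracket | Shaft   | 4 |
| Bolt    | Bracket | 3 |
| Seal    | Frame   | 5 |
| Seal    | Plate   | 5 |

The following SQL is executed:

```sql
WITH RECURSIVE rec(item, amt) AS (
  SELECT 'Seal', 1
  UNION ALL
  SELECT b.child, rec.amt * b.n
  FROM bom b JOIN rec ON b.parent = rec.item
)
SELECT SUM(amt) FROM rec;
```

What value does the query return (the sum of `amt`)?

334

Base: (Seal, amt=1).
Iteration 1: components of {Seal} -> Frame = 1*5 = 5, Plate = 1*5 = 5, Washer = 1*3 = 3.
Iteration 2: components of {Frame,Plate,Washer} -> Bolt = 5*4 = 20.
Iteration 3: components of {Bolt} -> Bracket = 20*3 = 60.
Iteration 4: components of {Bracket} -> Shaft = 60*4 = 240.
Iteration 5: no further components; recursion stops.
SUM(amt) = 1 + 5 + 5 + 3 + 20 + 60 + 240 = 334.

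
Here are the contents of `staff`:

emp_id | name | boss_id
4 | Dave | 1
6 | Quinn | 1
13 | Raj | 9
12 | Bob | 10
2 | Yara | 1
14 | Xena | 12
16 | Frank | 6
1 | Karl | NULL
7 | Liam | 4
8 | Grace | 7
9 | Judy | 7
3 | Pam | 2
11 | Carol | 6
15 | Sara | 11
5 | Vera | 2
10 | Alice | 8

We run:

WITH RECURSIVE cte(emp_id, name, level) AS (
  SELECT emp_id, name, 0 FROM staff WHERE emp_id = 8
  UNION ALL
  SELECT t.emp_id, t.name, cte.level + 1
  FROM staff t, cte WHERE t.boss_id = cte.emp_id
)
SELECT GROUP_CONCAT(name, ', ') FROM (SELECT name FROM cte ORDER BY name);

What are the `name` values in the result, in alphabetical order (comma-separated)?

Base: emp_id=8 (Grace) at level 0.
Iteration 1: rows with boss_id in {8} -> Alice (id 10, level 1).
Iteration 2: rows with boss_id in {10} -> Bob (id 12, level 2).
Iteration 3: rows with boss_id in {12} -> Xena (id 14, level 3).
Iteration 4: no rows with boss_id in {14}; recursion stops.

Alice, Bob, Grace, Xena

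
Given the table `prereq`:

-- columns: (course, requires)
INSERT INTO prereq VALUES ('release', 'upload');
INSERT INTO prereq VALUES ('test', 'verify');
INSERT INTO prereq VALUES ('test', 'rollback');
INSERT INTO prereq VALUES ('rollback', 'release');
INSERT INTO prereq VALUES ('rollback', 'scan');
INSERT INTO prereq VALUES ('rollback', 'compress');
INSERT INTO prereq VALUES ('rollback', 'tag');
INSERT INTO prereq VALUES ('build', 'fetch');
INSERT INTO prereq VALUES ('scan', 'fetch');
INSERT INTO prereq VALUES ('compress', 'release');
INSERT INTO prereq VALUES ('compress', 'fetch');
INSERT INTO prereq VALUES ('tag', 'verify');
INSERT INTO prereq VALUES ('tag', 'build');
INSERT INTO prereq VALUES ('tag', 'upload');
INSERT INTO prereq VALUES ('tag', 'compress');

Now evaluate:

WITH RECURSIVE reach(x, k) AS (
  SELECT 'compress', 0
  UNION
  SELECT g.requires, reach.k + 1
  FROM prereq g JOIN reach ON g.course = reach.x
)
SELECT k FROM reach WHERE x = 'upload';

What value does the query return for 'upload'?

Base: (compress, k=0).
Iteration 1: edges from {compress} -> (fetch, k=1), (release, k=1).
Iteration 2: edges from {fetch,release} -> (upload, k=2).
Iteration 3: no outgoing edges from {upload}; recursion stops.

2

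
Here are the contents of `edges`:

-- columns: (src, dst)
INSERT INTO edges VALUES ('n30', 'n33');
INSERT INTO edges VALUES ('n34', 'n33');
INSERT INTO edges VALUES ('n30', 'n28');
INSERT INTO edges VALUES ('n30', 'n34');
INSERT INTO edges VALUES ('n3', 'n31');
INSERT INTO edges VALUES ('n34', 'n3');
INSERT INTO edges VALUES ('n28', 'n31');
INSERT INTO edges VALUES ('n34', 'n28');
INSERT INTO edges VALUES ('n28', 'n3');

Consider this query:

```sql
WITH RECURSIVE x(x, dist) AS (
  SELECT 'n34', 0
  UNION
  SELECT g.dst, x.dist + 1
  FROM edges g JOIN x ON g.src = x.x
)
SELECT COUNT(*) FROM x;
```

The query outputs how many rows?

Base: (n34, dist=0).
Iteration 1: edges from {n34} -> (n28, dist=1), (n3, dist=1), (n33, dist=1).
Iteration 2: edges from {n28,n3,n33} -> (n3, dist=2), (n31, dist=2). [UNION drops 1 duplicate row(s)]
Iteration 3: edges from {n3,n31} -> (n31, dist=3).
Iteration 4: no outgoing edges from {n31}; recursion stops.
Total rows emitted: 7.

7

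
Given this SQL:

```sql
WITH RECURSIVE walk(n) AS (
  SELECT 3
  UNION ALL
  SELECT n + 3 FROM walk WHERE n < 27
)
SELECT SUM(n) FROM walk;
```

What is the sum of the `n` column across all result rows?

Base: n=3.
Iteration 1: 3 < 27 holds -> n = 3 + 3 = 6.
Iteration 2: 6 < 27 holds -> n = 6 + 3 = 9.
Iteration 3: 9 < 27 holds -> n = 9 + 3 = 12.
Iteration 4: 12 < 27 holds -> n = 12 + 3 = 15.
Iteration 5: 15 < 27 holds -> n = 15 + 3 = 18.
Iteration 6: 18 < 27 holds -> n = 18 + 3 = 21.
Iteration 7: 21 < 27 holds -> n = 21 + 3 = 24.
Iteration 8: 24 < 27 holds -> n = 24 + 3 = 27.
Iteration 9: 27 < 27 fails; recursion stops.
SUM(n) = 3 + 6 + 9 + 12 + 15 + 18 + 21 + 24 + 27 = 135.

135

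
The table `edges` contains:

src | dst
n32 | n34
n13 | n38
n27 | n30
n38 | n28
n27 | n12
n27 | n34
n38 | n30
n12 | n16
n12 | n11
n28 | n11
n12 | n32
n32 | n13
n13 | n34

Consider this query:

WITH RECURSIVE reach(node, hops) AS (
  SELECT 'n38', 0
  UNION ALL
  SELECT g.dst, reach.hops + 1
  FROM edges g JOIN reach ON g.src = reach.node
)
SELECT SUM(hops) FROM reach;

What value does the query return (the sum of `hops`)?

Base: (n38, hops=0).
Iteration 1: edges from {n38} -> (n28, hops=1), (n30, hops=1).
Iteration 2: edges from {n28,n30} -> (n11, hops=2).
Iteration 3: no outgoing edges from {n11}; recursion stops.
SUM(hops) = 0 + 1 + 1 + 2 = 4.

4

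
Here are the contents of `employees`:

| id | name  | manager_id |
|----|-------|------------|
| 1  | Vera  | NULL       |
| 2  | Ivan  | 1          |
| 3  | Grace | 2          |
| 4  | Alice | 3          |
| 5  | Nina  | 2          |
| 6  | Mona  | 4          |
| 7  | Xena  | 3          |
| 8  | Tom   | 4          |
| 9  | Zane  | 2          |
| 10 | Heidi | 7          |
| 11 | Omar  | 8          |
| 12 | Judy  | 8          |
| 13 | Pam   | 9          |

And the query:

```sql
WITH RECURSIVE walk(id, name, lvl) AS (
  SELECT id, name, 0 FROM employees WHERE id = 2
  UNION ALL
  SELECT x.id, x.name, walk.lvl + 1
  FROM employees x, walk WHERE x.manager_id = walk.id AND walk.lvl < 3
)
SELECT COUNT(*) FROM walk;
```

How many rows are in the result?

Base: id=2 (Ivan) at lvl 0.
Iteration 1: rows with manager_id in {2} -> Grace (id 3, lvl 1), Nina (id 5, lvl 1), Zane (id 9, lvl 1).
Iteration 2: rows with manager_id in {3,5,9} -> Alice (id 4, lvl 2), Xena (id 7, lvl 2), Pam (id 13, lvl 2).
Iteration 3: rows with manager_id in {4,7,13} -> Mona (id 6, lvl 3), Tom (id 8, lvl 3), Heidi (id 10, lvl 3).
Iteration 4: lvl < 3 fails for all current rows; recursion stops.
Total rows emitted: 10.

10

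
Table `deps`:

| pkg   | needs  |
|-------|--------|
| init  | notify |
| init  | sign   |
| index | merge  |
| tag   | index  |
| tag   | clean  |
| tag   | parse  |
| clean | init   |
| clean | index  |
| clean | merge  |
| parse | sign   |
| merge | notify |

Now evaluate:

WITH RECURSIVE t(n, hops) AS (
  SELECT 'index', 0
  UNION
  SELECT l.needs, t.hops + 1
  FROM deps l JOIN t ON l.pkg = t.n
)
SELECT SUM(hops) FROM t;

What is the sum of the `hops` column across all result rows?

3

Base: (index, hops=0).
Iteration 1: edges from {index} -> (merge, hops=1).
Iteration 2: edges from {merge} -> (notify, hops=2).
Iteration 3: no outgoing edges from {notify}; recursion stops.
SUM(hops) = 0 + 1 + 2 = 3.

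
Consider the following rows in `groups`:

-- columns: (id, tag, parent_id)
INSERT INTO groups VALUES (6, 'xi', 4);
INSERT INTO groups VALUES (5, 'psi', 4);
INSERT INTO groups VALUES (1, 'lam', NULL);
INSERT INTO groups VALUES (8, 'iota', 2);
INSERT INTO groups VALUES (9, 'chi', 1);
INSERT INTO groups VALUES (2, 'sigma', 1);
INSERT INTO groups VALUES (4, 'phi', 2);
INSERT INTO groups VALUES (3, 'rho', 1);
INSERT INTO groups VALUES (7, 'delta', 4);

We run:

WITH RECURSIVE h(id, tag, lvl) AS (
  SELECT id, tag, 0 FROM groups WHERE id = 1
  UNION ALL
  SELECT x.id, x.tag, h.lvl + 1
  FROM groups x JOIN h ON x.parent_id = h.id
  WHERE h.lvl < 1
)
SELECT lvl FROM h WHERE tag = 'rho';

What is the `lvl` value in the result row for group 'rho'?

1

Base: id=1 (lam) at lvl 0.
Iteration 1: rows with parent_id in {1} -> sigma (id 2, lvl 1), rho (id 3, lvl 1), chi (id 9, lvl 1).
Iteration 2: lvl < 1 fails for all current rows; recursion stops.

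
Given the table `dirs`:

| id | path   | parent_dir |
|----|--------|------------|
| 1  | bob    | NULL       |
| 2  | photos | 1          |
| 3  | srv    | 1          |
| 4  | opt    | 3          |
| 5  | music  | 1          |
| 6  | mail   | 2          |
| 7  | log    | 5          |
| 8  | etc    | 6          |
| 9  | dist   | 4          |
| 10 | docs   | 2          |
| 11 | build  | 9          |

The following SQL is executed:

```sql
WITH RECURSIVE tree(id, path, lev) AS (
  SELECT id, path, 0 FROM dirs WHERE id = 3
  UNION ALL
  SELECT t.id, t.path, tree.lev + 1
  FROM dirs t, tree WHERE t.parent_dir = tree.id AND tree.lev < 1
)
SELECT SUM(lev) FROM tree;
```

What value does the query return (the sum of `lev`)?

Base: id=3 (srv) at lev 0.
Iteration 1: rows with parent_dir in {3} -> opt (id 4, lev 1).
Iteration 2: lev < 1 fails for all current rows; recursion stops.
SUM(lev) = 0 + 1 = 1.

1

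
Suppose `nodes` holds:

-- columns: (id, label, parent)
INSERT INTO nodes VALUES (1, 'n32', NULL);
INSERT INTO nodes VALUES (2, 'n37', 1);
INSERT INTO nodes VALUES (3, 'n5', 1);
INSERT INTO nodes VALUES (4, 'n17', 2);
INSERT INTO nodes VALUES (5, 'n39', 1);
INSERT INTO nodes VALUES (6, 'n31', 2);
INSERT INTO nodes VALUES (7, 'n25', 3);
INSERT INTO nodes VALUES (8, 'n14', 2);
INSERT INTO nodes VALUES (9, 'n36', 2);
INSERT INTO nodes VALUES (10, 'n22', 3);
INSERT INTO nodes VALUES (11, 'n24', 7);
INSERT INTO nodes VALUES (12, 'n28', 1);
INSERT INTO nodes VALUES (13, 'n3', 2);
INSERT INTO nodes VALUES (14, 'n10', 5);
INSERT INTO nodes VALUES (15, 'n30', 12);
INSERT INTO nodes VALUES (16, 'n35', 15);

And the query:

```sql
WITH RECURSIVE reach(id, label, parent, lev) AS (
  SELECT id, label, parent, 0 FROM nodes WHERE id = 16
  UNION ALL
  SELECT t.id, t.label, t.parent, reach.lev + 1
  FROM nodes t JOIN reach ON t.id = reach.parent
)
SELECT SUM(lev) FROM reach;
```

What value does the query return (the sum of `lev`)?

6

Base: id=16 (n35), parent=15, lev 0.
Iteration 1: join on id=15 -> n30 (id 15, parent=12, lev 1).
Iteration 2: join on id=12 -> n28 (id 12, parent=1, lev 2).
Iteration 3: join on id=1 -> n32 (id 1, parent=NULL, lev 3).
Iteration 4: parent is NULL; no match; recursion stops.
SUM(lev) = 0 + 1 + 2 + 3 = 6.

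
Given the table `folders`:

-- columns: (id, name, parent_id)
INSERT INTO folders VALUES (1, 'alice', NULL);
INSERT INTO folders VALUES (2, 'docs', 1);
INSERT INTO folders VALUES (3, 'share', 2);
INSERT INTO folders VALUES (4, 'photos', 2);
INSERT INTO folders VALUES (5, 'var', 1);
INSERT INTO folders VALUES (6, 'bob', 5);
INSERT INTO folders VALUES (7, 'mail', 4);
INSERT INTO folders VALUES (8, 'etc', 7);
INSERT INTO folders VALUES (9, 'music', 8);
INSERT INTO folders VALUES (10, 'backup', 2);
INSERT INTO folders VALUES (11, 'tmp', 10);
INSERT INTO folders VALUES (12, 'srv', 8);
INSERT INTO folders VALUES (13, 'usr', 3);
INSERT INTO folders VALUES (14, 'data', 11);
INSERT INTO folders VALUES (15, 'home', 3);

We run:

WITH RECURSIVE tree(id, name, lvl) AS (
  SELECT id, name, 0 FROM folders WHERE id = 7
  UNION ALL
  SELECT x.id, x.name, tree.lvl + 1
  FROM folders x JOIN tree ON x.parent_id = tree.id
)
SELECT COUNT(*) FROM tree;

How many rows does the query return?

4

Base: id=7 (mail) at lvl 0.
Iteration 1: rows with parent_id in {7} -> etc (id 8, lvl 1).
Iteration 2: rows with parent_id in {8} -> music (id 9, lvl 2), srv (id 12, lvl 2).
Iteration 3: no rows with parent_id in {9,12}; recursion stops.
Total rows emitted: 4.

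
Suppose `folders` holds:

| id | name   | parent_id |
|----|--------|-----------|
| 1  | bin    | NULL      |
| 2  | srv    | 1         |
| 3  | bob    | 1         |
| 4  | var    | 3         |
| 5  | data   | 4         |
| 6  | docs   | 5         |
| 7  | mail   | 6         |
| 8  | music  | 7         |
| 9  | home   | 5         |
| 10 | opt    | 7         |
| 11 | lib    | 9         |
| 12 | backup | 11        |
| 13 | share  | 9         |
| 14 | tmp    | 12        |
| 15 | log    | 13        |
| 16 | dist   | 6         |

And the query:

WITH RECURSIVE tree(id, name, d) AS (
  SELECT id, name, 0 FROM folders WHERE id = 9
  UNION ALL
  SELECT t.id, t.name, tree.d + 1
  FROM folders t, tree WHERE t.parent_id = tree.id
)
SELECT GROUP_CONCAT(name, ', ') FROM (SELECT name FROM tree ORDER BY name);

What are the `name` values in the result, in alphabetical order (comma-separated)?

backup, home, lib, log, share, tmp

Base: id=9 (home) at d 0.
Iteration 1: rows with parent_id in {9} -> lib (id 11, d 1), share (id 13, d 1).
Iteration 2: rows with parent_id in {11,13} -> backup (id 12, d 2), log (id 15, d 2).
Iteration 3: rows with parent_id in {12,15} -> tmp (id 14, d 3).
Iteration 4: no rows with parent_id in {14}; recursion stops.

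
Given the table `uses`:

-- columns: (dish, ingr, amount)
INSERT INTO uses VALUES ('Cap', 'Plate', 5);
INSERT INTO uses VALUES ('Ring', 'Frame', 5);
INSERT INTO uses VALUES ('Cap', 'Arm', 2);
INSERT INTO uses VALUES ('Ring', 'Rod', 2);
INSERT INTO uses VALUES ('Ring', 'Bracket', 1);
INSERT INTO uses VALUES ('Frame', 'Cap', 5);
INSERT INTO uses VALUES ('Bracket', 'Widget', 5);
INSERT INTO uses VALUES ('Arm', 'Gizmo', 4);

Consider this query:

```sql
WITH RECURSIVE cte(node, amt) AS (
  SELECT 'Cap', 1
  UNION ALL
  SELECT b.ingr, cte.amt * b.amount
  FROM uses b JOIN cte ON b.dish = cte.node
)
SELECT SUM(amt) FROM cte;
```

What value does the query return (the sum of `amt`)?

Base: (Cap, amt=1).
Iteration 1: components of {Cap} -> Arm = 1*2 = 2, Plate = 1*5 = 5.
Iteration 2: components of {Arm,Plate} -> Gizmo = 2*4 = 8.
Iteration 3: no further components; recursion stops.
SUM(amt) = 1 + 2 + 5 + 8 = 16.

16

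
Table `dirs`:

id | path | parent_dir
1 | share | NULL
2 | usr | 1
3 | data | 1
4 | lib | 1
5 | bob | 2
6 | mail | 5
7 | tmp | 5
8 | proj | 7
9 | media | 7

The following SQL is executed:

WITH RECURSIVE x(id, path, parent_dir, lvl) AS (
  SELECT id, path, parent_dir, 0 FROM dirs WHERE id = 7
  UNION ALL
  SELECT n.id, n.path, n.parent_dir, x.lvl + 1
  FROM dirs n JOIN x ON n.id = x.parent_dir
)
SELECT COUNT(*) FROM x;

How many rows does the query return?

4

Base: id=7 (tmp), parent_dir=5, lvl 0.
Iteration 1: join on id=5 -> bob (id 5, parent_dir=2, lvl 1).
Iteration 2: join on id=2 -> usr (id 2, parent_dir=1, lvl 2).
Iteration 3: join on id=1 -> share (id 1, parent_dir=NULL, lvl 3).
Iteration 4: parent_dir is NULL; no match; recursion stops.
Total rows emitted: 4.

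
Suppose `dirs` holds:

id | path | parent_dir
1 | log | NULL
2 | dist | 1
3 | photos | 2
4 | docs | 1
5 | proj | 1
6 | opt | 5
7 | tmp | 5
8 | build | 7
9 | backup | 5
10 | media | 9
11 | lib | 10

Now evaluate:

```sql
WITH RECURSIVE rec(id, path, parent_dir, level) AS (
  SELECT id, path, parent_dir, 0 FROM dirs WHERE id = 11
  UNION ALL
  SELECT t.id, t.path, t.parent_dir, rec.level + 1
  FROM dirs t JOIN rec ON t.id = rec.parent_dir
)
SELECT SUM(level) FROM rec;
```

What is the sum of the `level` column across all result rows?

Base: id=11 (lib), parent_dir=10, level 0.
Iteration 1: join on id=10 -> media (id 10, parent_dir=9, level 1).
Iteration 2: join on id=9 -> backup (id 9, parent_dir=5, level 2).
Iteration 3: join on id=5 -> proj (id 5, parent_dir=1, level 3).
Iteration 4: join on id=1 -> log (id 1, parent_dir=NULL, level 4).
Iteration 5: parent_dir is NULL; no match; recursion stops.
SUM(level) = 0 + 1 + 2 + 3 + 4 = 10.

10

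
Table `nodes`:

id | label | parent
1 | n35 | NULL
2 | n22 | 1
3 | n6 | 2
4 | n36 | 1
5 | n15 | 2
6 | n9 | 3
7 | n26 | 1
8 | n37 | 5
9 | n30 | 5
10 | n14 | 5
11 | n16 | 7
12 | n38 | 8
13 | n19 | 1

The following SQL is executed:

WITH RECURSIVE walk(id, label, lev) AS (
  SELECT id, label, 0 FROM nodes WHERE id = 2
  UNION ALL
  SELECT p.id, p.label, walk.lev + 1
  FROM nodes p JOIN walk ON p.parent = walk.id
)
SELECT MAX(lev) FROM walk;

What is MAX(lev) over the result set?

3

Base: id=2 (n22) at lev 0.
Iteration 1: rows with parent in {2} -> n6 (id 3, lev 1), n15 (id 5, lev 1).
Iteration 2: rows with parent in {3,5} -> n9 (id 6, lev 2), n37 (id 8, lev 2), n30 (id 9, lev 2), n14 (id 10, lev 2).
Iteration 3: rows with parent in {6,8,9,10} -> n38 (id 12, lev 3).
Iteration 4: no rows with parent in {12}; recursion stops.
lev values: 0, 1, 1, 2, 2, 2, 2, 3; the maximum is 3.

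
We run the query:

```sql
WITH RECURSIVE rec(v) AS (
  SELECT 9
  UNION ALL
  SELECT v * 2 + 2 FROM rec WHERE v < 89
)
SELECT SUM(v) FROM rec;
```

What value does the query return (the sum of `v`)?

Base: v=9.
Iteration 1: 9 < 89 holds -> v = 9 * 2 + 2 = 20.
Iteration 2: 20 < 89 holds -> v = 20 * 2 + 2 = 42.
Iteration 3: 42 < 89 holds -> v = 42 * 2 + 2 = 86.
Iteration 4: 86 < 89 holds -> v = 86 * 2 + 2 = 174.
Iteration 5: 174 < 89 fails; recursion stops.
SUM(v) = 9 + 20 + 42 + 86 + 174 = 331.

331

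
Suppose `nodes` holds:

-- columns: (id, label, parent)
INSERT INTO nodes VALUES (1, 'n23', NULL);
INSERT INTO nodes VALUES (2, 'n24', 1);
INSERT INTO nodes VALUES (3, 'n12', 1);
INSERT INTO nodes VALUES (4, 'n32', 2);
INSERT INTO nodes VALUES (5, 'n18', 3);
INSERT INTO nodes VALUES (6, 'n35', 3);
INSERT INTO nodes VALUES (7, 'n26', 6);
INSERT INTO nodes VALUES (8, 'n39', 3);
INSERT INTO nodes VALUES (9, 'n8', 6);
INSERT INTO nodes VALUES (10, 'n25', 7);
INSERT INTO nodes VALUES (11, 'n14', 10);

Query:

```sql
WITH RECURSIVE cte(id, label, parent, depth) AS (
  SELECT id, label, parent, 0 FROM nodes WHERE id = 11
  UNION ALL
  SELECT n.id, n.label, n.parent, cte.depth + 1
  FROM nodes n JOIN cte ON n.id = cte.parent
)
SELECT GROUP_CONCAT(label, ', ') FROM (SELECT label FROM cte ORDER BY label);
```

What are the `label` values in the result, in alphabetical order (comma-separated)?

Base: id=11 (n14), parent=10, depth 0.
Iteration 1: join on id=10 -> n25 (id 10, parent=7, depth 1).
Iteration 2: join on id=7 -> n26 (id 7, parent=6, depth 2).
Iteration 3: join on id=6 -> n35 (id 6, parent=3, depth 3).
Iteration 4: join on id=3 -> n12 (id 3, parent=1, depth 4).
Iteration 5: join on id=1 -> n23 (id 1, parent=NULL, depth 5).
Iteration 6: parent is NULL; no match; recursion stops.

n12, n14, n23, n25, n26, n35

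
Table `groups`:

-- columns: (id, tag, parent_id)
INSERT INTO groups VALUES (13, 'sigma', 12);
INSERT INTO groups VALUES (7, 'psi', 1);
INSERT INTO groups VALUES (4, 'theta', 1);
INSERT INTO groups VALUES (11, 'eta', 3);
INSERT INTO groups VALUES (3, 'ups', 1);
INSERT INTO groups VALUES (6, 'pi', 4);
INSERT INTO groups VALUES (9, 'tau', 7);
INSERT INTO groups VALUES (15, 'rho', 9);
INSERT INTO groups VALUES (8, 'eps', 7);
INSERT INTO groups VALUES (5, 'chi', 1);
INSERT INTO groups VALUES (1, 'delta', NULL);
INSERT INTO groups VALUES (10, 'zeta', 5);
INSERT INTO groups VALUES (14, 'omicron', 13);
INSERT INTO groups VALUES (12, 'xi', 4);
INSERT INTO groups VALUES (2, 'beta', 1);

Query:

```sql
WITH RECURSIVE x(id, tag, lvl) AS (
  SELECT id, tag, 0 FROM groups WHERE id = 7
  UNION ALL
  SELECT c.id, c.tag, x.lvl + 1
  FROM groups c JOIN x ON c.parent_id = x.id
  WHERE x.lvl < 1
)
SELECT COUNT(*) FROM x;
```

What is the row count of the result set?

Base: id=7 (psi) at lvl 0.
Iteration 1: rows with parent_id in {7} -> eps (id 8, lvl 1), tau (id 9, lvl 1).
Iteration 2: lvl < 1 fails for all current rows; recursion stops.
Total rows emitted: 3.

3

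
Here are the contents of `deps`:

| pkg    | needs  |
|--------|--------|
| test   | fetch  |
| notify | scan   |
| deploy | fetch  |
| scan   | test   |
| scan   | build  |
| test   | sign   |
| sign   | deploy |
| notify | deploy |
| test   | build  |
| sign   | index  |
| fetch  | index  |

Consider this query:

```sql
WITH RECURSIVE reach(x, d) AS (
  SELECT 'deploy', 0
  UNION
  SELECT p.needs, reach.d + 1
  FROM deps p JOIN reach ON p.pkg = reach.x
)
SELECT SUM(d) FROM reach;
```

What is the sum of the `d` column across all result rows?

Base: (deploy, d=0).
Iteration 1: edges from {deploy} -> (fetch, d=1).
Iteration 2: edges from {fetch} -> (index, d=2).
Iteration 3: no outgoing edges from {index}; recursion stops.
SUM(d) = 0 + 1 + 2 = 3.

3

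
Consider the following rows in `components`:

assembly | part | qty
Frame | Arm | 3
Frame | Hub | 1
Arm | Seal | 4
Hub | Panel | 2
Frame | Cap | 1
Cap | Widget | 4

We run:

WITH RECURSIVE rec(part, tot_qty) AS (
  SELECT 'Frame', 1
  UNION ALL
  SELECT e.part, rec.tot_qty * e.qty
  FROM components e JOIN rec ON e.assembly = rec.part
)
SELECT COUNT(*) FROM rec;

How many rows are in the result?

7

Base: (Frame, tot_qty=1).
Iteration 1: components of {Frame} -> Arm = 1*3 = 3, Cap = 1*1 = 1, Hub = 1*1 = 1.
Iteration 2: components of {Arm,Cap,Hub} -> Panel = 1*2 = 2, Seal = 3*4 = 12, Widget = 1*4 = 4.
Iteration 3: no further components; recursion stops.
Total rows emitted: 7.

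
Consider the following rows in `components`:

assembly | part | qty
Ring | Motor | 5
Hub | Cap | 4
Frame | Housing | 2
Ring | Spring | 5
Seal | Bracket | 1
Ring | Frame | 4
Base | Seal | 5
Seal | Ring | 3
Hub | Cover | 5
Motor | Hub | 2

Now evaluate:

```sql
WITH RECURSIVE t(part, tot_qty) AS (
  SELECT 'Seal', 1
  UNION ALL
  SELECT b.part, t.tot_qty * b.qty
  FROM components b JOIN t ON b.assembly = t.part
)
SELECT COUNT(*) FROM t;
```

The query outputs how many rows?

Base: (Seal, tot_qty=1).
Iteration 1: components of {Seal} -> Bracket = 1*1 = 1, Ring = 1*3 = 3.
Iteration 2: components of {Bracket,Ring} -> Frame = 3*4 = 12, Motor = 3*5 = 15, Spring = 3*5 = 15.
Iteration 3: components of {Frame,Motor,Spring} -> Housing = 12*2 = 24, Hub = 15*2 = 30.
Iteration 4: components of {Housing,Hub} -> Cap = 30*4 = 120, Cover = 30*5 = 150.
Iteration 5: no further components; recursion stops.
Total rows emitted: 10.

10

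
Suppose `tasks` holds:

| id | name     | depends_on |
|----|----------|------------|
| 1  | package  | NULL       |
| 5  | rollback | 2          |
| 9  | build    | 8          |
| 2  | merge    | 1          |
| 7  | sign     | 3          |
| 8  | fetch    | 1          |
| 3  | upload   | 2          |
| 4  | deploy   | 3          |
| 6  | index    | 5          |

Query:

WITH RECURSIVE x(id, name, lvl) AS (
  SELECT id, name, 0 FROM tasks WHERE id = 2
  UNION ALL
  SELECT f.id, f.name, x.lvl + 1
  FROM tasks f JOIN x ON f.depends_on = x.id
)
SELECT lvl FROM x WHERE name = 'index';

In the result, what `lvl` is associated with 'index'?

Base: id=2 (merge) at lvl 0.
Iteration 1: rows with depends_on in {2} -> upload (id 3, lvl 1), rollback (id 5, lvl 1).
Iteration 2: rows with depends_on in {3,5} -> deploy (id 4, lvl 2), index (id 6, lvl 2), sign (id 7, lvl 2).
Iteration 3: no rows with depends_on in {4,6,7}; recursion stops.

2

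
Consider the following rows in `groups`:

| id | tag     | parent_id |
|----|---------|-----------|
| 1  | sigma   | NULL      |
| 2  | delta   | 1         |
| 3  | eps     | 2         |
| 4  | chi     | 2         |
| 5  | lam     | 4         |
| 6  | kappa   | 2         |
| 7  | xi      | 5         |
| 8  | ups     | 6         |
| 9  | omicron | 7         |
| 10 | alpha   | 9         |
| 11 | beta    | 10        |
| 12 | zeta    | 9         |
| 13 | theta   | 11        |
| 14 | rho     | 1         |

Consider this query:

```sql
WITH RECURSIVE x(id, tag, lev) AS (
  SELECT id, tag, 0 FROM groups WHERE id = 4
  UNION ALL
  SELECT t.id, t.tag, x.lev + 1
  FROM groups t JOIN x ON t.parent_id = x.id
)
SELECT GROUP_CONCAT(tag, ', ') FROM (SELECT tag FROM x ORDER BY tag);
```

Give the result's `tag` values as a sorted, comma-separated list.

Base: id=4 (chi) at lev 0.
Iteration 1: rows with parent_id in {4} -> lam (id 5, lev 1).
Iteration 2: rows with parent_id in {5} -> xi (id 7, lev 2).
Iteration 3: rows with parent_id in {7} -> omicron (id 9, lev 3).
Iteration 4: rows with parent_id in {9} -> alpha (id 10, lev 4), zeta (id 12, lev 4).
Iteration 5: rows with parent_id in {10,12} -> beta (id 11, lev 5).
Iteration 6: rows with parent_id in {11} -> theta (id 13, lev 6).
Iteration 7: no rows with parent_id in {13}; recursion stops.

alpha, beta, chi, lam, omicron, theta, xi, zeta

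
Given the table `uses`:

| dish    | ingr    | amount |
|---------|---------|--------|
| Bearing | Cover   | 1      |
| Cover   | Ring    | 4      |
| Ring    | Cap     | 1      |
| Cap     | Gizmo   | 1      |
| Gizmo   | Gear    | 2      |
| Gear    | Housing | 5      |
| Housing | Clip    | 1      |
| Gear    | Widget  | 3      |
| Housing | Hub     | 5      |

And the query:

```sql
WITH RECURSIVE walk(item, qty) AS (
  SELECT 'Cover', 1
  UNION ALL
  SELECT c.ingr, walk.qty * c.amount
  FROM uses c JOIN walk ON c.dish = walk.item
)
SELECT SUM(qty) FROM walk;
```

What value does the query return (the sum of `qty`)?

Base: (Cover, qty=1).
Iteration 1: components of {Cover} -> Ring = 1*4 = 4.
Iteration 2: components of {Ring} -> Cap = 4*1 = 4.
Iteration 3: components of {Cap} -> Gizmo = 4*1 = 4.
Iteration 4: components of {Gizmo} -> Gear = 4*2 = 8.
Iteration 5: components of {Gear} -> Housing = 8*5 = 40, Widget = 8*3 = 24.
Iteration 6: components of {Housing,Widget} -> Clip = 40*1 = 40, Hub = 40*5 = 200.
Iteration 7: no further components; recursion stops.
SUM(qty) = 1 + 4 + 4 + 4 + 8 + 40 + 24 + 40 + 200 = 325.

325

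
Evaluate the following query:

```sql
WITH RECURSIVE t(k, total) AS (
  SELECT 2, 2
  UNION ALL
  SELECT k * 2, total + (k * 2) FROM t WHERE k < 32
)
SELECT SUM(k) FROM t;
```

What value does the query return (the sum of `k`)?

Base: k=2, total=2.
Iteration 1: 2 < 32 holds -> k = 2 * 2 = 4, total = 2 + 4 = 6.
Iteration 2: 4 < 32 holds -> k = 4 * 2 = 8, total = 6 + 8 = 14.
Iteration 3: 8 < 32 holds -> k = 8 * 2 = 16, total = 14 + 16 = 30.
Iteration 4: 16 < 32 holds -> k = 16 * 2 = 32, total = 30 + 32 = 62.
Iteration 5: 32 < 32 fails; recursion stops.
SUM(k) = 2 + 4 + 8 + 16 + 32 = 62.

62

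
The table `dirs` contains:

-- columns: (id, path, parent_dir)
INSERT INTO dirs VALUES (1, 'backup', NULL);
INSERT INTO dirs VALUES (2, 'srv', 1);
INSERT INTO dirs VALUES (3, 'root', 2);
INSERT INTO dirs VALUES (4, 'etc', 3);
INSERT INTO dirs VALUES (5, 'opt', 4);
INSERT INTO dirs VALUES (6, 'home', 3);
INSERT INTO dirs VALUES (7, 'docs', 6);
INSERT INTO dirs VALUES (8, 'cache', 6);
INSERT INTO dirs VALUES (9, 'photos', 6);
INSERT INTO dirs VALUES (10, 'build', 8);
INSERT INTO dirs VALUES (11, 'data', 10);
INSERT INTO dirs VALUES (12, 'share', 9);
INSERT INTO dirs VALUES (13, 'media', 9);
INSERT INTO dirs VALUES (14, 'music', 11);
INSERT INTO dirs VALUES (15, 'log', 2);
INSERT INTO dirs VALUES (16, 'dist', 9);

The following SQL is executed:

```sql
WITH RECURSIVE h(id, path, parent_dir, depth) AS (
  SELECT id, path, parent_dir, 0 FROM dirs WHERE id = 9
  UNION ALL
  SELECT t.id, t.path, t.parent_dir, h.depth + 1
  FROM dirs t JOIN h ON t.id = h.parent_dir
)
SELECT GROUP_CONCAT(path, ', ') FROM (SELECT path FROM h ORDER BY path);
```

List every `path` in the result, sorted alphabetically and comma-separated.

Base: id=9 (photos), parent_dir=6, depth 0.
Iteration 1: join on id=6 -> home (id 6, parent_dir=3, depth 1).
Iteration 2: join on id=3 -> root (id 3, parent_dir=2, depth 2).
Iteration 3: join on id=2 -> srv (id 2, parent_dir=1, depth 3).
Iteration 4: join on id=1 -> backup (id 1, parent_dir=NULL, depth 4).
Iteration 5: parent_dir is NULL; no match; recursion stops.

backup, home, photos, root, srv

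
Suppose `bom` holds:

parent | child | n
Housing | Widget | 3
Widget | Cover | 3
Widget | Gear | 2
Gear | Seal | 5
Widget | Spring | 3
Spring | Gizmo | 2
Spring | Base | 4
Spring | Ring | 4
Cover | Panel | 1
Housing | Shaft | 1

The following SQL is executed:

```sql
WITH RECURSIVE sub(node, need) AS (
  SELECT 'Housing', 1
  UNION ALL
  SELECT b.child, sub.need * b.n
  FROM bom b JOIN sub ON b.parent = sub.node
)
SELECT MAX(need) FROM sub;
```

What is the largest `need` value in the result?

Base: (Housing, need=1).
Iteration 1: components of {Housing} -> Shaft = 1*1 = 1, Widget = 1*3 = 3.
Iteration 2: components of {Shaft,Widget} -> Cover = 3*3 = 9, Gear = 3*2 = 6, Spring = 3*3 = 9.
Iteration 3: components of {Cover,Gear,Spring} -> Base = 9*4 = 36, Gizmo = 9*2 = 18, Panel = 9*1 = 9, Ring = 9*4 = 36, Seal = 6*5 = 30.
Iteration 4: no further components; recursion stops.
need values: 1, 3, 1, 9, 6, 9, 9, 30, 18, 36, 36; the maximum is 36.

36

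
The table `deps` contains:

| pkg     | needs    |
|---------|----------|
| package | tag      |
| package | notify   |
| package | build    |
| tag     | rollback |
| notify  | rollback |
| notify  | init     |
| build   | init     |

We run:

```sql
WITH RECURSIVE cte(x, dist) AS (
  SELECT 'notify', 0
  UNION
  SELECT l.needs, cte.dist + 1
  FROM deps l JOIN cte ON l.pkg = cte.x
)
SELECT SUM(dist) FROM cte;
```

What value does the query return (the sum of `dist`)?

2

Base: (notify, dist=0).
Iteration 1: edges from {notify} -> (init, dist=1), (rollback, dist=1).
Iteration 2: no outgoing edges from {init,rollback}; recursion stops.
SUM(dist) = 0 + 1 + 1 = 2.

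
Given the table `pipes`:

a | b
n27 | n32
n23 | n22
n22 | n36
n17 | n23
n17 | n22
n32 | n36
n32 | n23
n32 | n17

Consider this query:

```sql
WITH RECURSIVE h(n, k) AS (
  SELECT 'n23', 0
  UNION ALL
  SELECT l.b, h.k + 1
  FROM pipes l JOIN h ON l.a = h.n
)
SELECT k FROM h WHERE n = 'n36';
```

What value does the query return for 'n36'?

Base: (n23, k=0).
Iteration 1: edges from {n23} -> (n22, k=1).
Iteration 2: edges from {n22} -> (n36, k=2).
Iteration 3: no outgoing edges from {n36}; recursion stops.

2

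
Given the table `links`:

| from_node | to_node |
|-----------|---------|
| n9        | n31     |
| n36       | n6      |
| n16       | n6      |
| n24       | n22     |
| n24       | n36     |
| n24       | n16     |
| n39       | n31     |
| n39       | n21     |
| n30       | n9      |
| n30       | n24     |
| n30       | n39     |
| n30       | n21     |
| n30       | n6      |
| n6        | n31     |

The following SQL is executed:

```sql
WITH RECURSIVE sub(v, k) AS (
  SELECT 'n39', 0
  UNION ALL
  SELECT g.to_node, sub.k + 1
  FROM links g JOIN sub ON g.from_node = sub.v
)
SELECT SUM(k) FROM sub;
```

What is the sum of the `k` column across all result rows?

Base: (n39, k=0).
Iteration 1: edges from {n39} -> (n21, k=1), (n31, k=1).
Iteration 2: no outgoing edges from {n21,n31}; recursion stops.
SUM(k) = 0 + 1 + 1 = 2.

2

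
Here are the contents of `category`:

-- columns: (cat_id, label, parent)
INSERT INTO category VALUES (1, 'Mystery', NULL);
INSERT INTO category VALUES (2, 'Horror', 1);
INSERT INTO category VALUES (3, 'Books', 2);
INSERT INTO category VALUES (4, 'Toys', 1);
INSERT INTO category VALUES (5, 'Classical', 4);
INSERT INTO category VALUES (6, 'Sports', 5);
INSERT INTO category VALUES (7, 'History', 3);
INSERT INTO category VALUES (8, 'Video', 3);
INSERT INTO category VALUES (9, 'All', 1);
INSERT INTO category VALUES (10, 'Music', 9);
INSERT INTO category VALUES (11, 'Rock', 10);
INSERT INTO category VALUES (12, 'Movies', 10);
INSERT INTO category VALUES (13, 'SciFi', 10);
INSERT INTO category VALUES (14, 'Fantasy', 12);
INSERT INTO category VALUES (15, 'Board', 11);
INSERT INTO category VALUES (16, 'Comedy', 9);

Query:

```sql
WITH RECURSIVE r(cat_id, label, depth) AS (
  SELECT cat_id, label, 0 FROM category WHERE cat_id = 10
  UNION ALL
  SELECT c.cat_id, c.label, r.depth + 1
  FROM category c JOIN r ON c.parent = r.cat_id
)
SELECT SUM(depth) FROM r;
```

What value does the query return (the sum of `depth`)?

7

Base: cat_id=10 (Music) at depth 0.
Iteration 1: rows with parent in {10} -> Rock (id 11, depth 1), Movies (id 12, depth 1), SciFi (id 13, depth 1).
Iteration 2: rows with parent in {11,12,13} -> Fantasy (id 14, depth 2), Board (id 15, depth 2).
Iteration 3: no rows with parent in {14,15}; recursion stops.
SUM(depth) = 0 + 1 + 1 + 1 + 2 + 2 = 7.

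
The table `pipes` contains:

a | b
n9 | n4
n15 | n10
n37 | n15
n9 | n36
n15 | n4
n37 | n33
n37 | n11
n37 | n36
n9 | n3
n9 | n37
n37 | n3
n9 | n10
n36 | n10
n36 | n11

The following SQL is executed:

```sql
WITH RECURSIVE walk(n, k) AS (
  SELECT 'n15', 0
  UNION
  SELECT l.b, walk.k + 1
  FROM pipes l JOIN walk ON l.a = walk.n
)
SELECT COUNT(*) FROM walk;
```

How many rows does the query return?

3

Base: (n15, k=0).
Iteration 1: edges from {n15} -> (n10, k=1), (n4, k=1).
Iteration 2: no outgoing edges from {n10,n4}; recursion stops.
Total rows emitted: 3.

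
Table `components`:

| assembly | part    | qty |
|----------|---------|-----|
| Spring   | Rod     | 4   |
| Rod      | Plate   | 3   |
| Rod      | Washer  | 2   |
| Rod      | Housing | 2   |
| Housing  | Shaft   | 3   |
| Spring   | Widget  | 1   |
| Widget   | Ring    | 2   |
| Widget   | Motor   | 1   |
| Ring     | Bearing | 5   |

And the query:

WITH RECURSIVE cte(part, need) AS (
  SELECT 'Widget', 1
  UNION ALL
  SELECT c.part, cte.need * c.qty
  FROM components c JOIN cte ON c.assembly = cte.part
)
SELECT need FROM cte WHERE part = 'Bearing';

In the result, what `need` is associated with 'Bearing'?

Base: (Widget, need=1).
Iteration 1: components of {Widget} -> Motor = 1*1 = 1, Ring = 1*2 = 2.
Iteration 2: components of {Motor,Ring} -> Bearing = 2*5 = 10.
Iteration 3: no further components; recursion stops.

10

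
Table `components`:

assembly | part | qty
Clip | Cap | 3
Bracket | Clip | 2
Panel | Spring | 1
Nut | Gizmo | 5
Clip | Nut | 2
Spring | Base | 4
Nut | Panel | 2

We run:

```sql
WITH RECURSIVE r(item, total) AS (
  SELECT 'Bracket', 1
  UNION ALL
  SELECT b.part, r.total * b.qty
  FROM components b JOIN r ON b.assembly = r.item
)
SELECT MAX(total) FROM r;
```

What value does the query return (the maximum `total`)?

Base: (Bracket, total=1).
Iteration 1: components of {Bracket} -> Clip = 1*2 = 2.
Iteration 2: components of {Clip} -> Cap = 2*3 = 6, Nut = 2*2 = 4.
Iteration 3: components of {Cap,Nut} -> Gizmo = 4*5 = 20, Panel = 4*2 = 8.
Iteration 4: components of {Gizmo,Panel} -> Spring = 8*1 = 8.
Iteration 5: components of {Spring} -> Base = 8*4 = 32.
Iteration 6: no further components; recursion stops.
total values: 1, 2, 6, 4, 8, 20, 8, 32; the maximum is 32.

32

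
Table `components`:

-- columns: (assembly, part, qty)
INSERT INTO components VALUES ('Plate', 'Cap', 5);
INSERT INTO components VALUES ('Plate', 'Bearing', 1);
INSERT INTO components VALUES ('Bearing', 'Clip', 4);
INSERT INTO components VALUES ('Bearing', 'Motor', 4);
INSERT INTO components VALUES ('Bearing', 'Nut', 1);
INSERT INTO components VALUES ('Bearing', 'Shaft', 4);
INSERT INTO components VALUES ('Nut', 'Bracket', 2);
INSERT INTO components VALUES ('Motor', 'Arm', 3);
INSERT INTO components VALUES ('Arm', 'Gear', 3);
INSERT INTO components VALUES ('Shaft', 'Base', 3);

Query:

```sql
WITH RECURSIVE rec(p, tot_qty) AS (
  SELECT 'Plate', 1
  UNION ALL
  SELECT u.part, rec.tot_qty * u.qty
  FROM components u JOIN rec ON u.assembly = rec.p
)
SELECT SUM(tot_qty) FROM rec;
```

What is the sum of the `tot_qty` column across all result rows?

Base: (Plate, tot_qty=1).
Iteration 1: components of {Plate} -> Bearing = 1*1 = 1, Cap = 1*5 = 5.
Iteration 2: components of {Bearing,Cap} -> Clip = 1*4 = 4, Motor = 1*4 = 4, Nut = 1*1 = 1, Shaft = 1*4 = 4.
Iteration 3: components of {Clip,Motor,Nut,Shaft} -> Arm = 4*3 = 12, Base = 4*3 = 12, Bracket = 1*2 = 2.
Iteration 4: components of {Arm,Base,Bracket} -> Gear = 12*3 = 36.
Iteration 5: no further components; recursion stops.
SUM(tot_qty) = 1 + 5 + 1 + 4 + 4 + 1 + 4 + 12 + 2 + 12 + 36 = 82.

82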